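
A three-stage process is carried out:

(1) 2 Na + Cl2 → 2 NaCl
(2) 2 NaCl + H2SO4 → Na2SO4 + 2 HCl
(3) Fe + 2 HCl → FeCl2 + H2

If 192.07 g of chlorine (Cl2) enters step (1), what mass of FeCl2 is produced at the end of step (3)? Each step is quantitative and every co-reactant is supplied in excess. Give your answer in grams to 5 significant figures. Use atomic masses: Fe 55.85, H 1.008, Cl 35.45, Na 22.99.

343.37 g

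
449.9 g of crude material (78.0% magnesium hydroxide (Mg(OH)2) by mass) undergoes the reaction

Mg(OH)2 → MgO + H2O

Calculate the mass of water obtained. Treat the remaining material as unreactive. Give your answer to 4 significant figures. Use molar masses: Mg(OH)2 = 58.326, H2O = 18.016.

Mass of pure Mg(OH)2 = 449.9 g × 0.780 = 350.92 g.
n(Mg(OH)2) = 350.92 g / 58.326 g/mol = 6.0166 mol.
From the equation the Mg(OH)2:H2O mole ratio is 1:1, so n(H2O) = 6.0166 × 1/1 = 6.0166 mol.
Mass of H2O = 6.0166 mol × 18.016 g/mol = 108.39 g.

108.4 g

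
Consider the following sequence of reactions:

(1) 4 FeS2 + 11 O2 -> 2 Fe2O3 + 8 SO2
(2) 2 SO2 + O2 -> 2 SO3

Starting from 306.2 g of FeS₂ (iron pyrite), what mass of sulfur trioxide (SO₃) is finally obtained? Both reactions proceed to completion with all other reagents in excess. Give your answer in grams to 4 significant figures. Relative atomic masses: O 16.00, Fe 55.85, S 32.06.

408.7 g

M(FeS2) = 55.85 + 2(32.06) = 119.97 g/mol.
M(SO3) = 32.06 + 3(16.00) = 80.06 g/mol.
n(FeS2) = 306.20 / 119.97 = 2.5523 mol.
Step 1 gives a 4:8 ratio of FeS2 to SO2, so n(SO2) = 5.1046 mol.
In step 2 the SO2:SO3 ratio is 2:2, so n(SO3) = 5.1046 mol.
Mass of SO3 = 5.1046 × 80.06 = 408.68 g.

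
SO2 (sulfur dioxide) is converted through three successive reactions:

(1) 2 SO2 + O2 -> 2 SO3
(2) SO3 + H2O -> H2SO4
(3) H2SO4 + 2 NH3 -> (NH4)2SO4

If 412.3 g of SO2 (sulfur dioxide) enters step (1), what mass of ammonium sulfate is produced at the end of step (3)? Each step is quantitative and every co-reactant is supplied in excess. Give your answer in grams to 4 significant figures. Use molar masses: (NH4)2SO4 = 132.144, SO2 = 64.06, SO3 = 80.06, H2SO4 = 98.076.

n(SO2) = 412.3 / 64.06 = 6.4362 mol.
Reaction (1): SO2→SO3 ratio 2:2 ⇒ n(SO3) = 6.4362 mol.
Reaction (2): SO3→H2SO4 ratio 1:1 ⇒ n(H2SO4) = 6.4362 mol.
Reaction (3): H2SO4→(NH4)2SO4 ratio 1:1 ⇒ n((NH4)2SO4) = 6.4362 mol.
Mass of (NH4)2SO4 = 6.4362 × 132.144 = 850.50 g.

850.5 g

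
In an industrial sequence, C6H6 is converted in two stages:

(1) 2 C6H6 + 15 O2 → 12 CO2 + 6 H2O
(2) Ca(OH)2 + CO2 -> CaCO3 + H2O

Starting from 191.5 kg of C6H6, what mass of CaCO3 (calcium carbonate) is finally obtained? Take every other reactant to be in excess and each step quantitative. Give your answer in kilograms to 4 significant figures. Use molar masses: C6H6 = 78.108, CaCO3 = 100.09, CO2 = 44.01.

1472 kg

191.5 kg = 191500 g.
n(C6H6) = 191500 / 78.108 = 2451.7 mol.
Step 1 gives a 2:12 ratio of C6H6 to CO2, so n(CO2) = 14710 mol.
In step 2 the CO2:CaCO3 ratio is 1:1, so n(CaCO3) = 14710 mol.
Mass of CaCO3 = 14710 × 100.09 = 1.4724 × 10^6 g = 1472 kg.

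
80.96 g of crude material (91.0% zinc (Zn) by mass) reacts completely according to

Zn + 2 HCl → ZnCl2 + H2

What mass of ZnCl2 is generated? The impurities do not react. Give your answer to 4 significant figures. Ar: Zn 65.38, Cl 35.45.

Mass of pure Zn = 80.96 g × 0.910 = 73.674 g.
M(Zn) = 65.38 g/mol.
M(ZnCl2) = 65.38 + 2(35.45) = 136.28 g/mol.
n(Zn) = 73.674 g / 65.38 g/mol = 1.1269 mol.
From the equation the Zn:ZnCl2 mole ratio is 1:1, so n(ZnCl2) = 1.1269 × 1/1 = 1.1269 mol.
Mass of ZnCl2 = 1.1269 mol × 136.28 g/mol = 153.57 g.

153.6 g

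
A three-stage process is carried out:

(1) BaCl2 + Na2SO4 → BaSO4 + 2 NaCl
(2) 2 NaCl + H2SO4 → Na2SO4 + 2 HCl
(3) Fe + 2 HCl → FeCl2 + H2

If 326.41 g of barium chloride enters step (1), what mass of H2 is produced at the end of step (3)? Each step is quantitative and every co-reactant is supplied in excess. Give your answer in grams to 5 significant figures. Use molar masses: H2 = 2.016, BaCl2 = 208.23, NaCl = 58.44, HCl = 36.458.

3.1602 g

n(BaCl2) = 326.41 / 208.23 = 1.56755 mol.
Reaction (1): BaCl2→NaCl ratio 1:2 ⇒ n(NaCl) = 3.13509 mol.
Reaction (2): NaCl→HCl ratio 2:2 ⇒ n(HCl) = 3.13509 mol.
Reaction (3): HCl→H2 ratio 2:1 ⇒ n(H2) = 1.56755 mol.
Mass of H2 = 1.56755 × 2.016 = 3.16017 g.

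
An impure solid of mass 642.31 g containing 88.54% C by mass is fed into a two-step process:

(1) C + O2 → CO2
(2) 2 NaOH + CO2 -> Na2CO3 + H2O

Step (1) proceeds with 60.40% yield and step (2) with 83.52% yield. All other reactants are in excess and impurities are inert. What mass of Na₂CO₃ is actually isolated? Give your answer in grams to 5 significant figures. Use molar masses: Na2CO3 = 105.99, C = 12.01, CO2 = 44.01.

Pure C = 642.31 × 0.8854 = 568.701 g.
n(C) = 568.701 / 12.01 = 47.3523 mol.
Step 1 (C:CO2 = 1:1): theoretical n(CO2) = 47.3523 mol; at 60.40% yield, n(CO2) = 28.6008 mol.
Step 2 (CO2:Na2CO3 = 1:1): theoretical n(Na2CO3) = 28.6008 mol, so theoretical mass = 28.6008 × 105.99 = 3031.40 g.
At 83.52% yield, actual mass of Na2CO3 = 3031.40 × 0.8352 = 2531.82 g.

2531.8 g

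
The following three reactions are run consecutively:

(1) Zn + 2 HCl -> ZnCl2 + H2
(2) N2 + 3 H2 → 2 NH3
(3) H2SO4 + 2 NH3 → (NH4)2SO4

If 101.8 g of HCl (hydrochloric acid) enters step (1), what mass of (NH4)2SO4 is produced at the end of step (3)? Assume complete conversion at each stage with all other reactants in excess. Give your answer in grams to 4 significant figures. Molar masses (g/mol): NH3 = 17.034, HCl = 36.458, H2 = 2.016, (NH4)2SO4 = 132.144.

n(HCl) = 101.8 / 36.458 = 2.7923 mol.
Reaction (1): HCl→H2 ratio 2:1 ⇒ n(H2) = 1.3961 mol.
Reaction (2): H2→NH3 ratio 3:2 ⇒ n(NH3) = 0.93075 mol.
Reaction (3): NH3→(NH4)2SO4 ratio 2:1 ⇒ n((NH4)2SO4) = 0.46538 mol.
Mass of (NH4)2SO4 = 0.46538 × 132.144 = 61.497 g.

61.50 g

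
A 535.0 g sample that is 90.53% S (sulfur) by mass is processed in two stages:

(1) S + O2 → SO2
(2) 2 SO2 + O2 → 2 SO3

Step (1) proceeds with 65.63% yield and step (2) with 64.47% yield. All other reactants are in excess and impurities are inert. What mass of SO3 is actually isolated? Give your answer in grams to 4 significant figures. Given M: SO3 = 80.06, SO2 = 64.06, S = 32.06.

Pure S = 535.0 × 0.9053 = 484.34 g.
n(S) = 484.34 / 32.06 = 15.107 mol.
Step 1 (S:SO2 = 1:1): theoretical n(SO2) = 15.107 mol; at 65.63% yield, n(SO2) = 9.9148 mol.
Step 2 (SO2:SO3 = 2:2): theoretical n(SO3) = 9.9148 mol, so theoretical mass = 9.9148 × 80.06 = 793.78 g.
At 64.47% yield, actual mass of SO3 = 793.78 × 0.6447 = 511.75 g.

511.8 g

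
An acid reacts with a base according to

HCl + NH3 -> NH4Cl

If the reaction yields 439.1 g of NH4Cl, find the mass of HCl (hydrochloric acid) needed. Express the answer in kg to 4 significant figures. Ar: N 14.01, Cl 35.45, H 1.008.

M(NH4Cl) = 14.01 + 4(1.008) + 35.45 = 53.492 g/mol.
M(HCl) = 1.008 + 35.45 = 36.458 g/mol.
n(NH4Cl) = 439.10 g / 53.492 g/mol = 8.2087 mol.
From the equation the NH4Cl:HCl mole ratio is 1:1, so n(HCl) = 8.2087 × 1/1 = 8.2087 mol.
Mass of HCl = 8.2087 mol × 36.458 g/mol = 299.27 g.
Converting to kg: 299.27 g = 0.2993 kg.

0.2993 kg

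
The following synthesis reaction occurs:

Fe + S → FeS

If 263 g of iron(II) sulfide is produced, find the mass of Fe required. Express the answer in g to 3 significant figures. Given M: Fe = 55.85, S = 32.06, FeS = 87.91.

n(FeS) = 263.0 g / 87.91 g/mol = 2.992 mol.
From the equation the FeS:Fe mole ratio is 1:1, so n(Fe) = 2.992 × 1/1 = 2.992 mol.
Mass of Fe = 2.992 mol × 55.85 g/mol = 167.1 g.

167 g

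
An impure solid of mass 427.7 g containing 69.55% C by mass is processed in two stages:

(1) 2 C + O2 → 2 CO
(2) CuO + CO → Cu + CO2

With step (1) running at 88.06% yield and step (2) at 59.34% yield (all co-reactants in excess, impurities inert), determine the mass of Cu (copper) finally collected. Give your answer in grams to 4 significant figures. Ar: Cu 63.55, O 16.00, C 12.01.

Pure C = 427.7 × 0.6955 = 297.47 g.
M(C) = 12.01 g/mol.
M(Cu) = 63.55 g/mol.
n(C) = 297.47 / 12.01 = 24.768 mol.
Step 1 (C:CO = 2:2): theoretical n(CO) = 24.768 mol; at 88.06% yield, n(CO) = 21.811 mol.
Step 2 (CO:Cu = 1:1): theoretical n(Cu) = 21.811 mol, so theoretical mass = 21.811 × 63.55 = 1386.1 g.
At 59.34% yield, actual mass of Cu = 1386.1 × 0.5934 = 822.50 g.

822.5 g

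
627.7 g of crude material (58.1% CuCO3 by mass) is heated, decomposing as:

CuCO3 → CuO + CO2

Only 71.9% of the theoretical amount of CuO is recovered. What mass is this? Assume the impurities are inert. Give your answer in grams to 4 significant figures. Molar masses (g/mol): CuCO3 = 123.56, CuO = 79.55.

Pure CuCO3 available = 627.7 g × 0.581 = 364.69 g.
n(CuCO3) = 364.69 g / 123.56 g/mol = 2.9516 mol.
From the equation the CuCO3:CuO mole ratio is 1:1, so n(CuO) = 2.9516 × 1/1 = 2.9516 mol.
Mass of CuO = 2.9516 mol × 79.55 g/mol = 234.80 g.
Actual mass collected = 234.80 g × 0.719 = 168.82 g.

168.8 g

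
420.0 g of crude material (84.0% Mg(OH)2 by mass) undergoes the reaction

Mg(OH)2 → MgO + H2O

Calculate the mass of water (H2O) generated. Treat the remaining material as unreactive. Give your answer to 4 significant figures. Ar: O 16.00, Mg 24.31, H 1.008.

109.0 g

Mass of pure Mg(OH)2 = 420.0 g × 0.840 = 352.80 g.
M(Mg(OH)2) = 24.31 + 2(16.00) + 2(1.008) = 58.326 g/mol.
M(H2O) = 2(1.008) + 16.00 = 18.016 g/mol.
n(Mg(OH)2) = 352.80 g / 58.326 g/mol = 6.0488 mol.
From the equation the Mg(OH)2:H2O mole ratio is 1:1, so n(H2O) = 6.0488 × 1/1 = 6.0488 mol.
Mass of H2O = 6.0488 mol × 18.016 g/mol = 108.97 g.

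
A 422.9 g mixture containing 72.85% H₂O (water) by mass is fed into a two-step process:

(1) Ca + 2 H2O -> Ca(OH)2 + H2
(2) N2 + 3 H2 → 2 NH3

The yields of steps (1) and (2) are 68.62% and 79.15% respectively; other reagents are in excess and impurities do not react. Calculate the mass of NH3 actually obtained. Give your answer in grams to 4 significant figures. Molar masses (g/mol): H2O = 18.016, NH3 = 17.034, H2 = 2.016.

Pure H2O = 422.9 × 0.7285 = 308.08 g.
n(H2O) = 308.08 / 18.016 = 17.101 mol.
Step 1 (H2O:H2 = 2:1): theoretical n(H2) = 8.5503 mol; at 68.62% yield, n(H2) = 5.8672 mol.
Step 2 (H2:NH3 = 3:2): theoretical n(NH3) = 3.9115 mol, so theoretical mass = 3.9115 × 17.034 = 66.628 g.
At 79.15% yield, actual mass of NH3 = 66.628 × 0.7915 = 52.736 g.

52.74 g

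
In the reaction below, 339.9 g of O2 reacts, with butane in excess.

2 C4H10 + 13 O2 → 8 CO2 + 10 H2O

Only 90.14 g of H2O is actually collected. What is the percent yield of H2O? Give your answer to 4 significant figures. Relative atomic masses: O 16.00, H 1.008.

61.24 %

M(O2) = 2(16.00) = 32.00 g/mol.
M(H2O) = 2(1.008) + 16.00 = 18.016 g/mol.
n(O2) = 339.90 g / 32.00 g/mol = 10.622 mol.
From the equation the O2:H2O mole ratio is 13:10, so n(H2O) = 10.622 × 10/13 = 8.1707 mol.
Mass of H2O = 8.1707 mol × 18.016 g/mol = 147.20 g.
This is the theoretical yield. Percent yield = 90.14 g / 147.20 g × 100% = 61.235%.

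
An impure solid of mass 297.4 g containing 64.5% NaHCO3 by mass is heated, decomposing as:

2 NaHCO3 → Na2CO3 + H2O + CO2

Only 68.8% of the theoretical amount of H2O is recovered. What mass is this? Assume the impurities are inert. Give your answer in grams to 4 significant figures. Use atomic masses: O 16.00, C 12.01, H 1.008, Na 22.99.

Pure NaHCO3 available = 297.4 g × 0.645 = 191.82 g.
M(NaHCO3) = 22.99 + 1.008 + 12.01 + 3(16.00) = 84.008 g/mol.
M(H2O) = 2(1.008) + 16.00 = 18.016 g/mol.
n(NaHCO3) = 191.82 g / 84.008 g/mol = 2.2834 mol.
From the equation the NaHCO3:H2O mole ratio is 2:1, so n(H2O) = 2.2834 × 1/2 = 1.1417 mol.
Mass of H2O = 1.1417 mol × 18.016 g/mol = 20.569 g.
Actual mass collected = 20.569 g × 0.688 = 14.151 g.

14.15 g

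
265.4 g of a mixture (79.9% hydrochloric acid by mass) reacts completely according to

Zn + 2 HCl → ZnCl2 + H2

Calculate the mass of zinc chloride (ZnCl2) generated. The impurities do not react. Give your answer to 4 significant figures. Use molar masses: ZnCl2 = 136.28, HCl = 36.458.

396.3 g

Mass of pure HCl = 265.4 g × 0.799 = 212.05 g.
n(HCl) = 212.05 g / 36.458 g/mol = 5.8164 mol.
From the equation the HCl:ZnCl2 mole ratio is 2:1, so n(ZnCl2) = 5.8164 × 1/2 = 2.9082 mol.
Mass of ZnCl2 = 2.9082 mol × 136.28 g/mol = 396.33 g.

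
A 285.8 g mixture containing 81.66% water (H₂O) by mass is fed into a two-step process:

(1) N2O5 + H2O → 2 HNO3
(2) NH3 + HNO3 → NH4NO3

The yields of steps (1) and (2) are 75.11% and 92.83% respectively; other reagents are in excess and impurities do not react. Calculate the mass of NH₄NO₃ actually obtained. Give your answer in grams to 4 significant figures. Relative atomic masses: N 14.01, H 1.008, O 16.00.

1446 g

Pure H2O = 285.8 × 0.8166 = 233.38 g.
M(H2O) = 2(1.008) + 16.00 = 18.016 g/mol.
M(NH4NO3) = 2(14.01) + 4(1.008) + 3(16.00) = 80.052 g/mol.
n(H2O) = 233.38 / 18.016 = 12.954 mol.
Step 1 (H2O:HNO3 = 1:2): theoretical n(HNO3) = 25.909 mol; at 75.11% yield, n(HNO3) = 19.460 mol.
Step 2 (HNO3:NH4NO3 = 1:1): theoretical n(NH4NO3) = 19.460 mol, so theoretical mass = 19.460 × 80.052 = 1557.8 g.
At 92.83% yield, actual mass of NH4NO3 = 1557.8 × 0.9283 = 1446.1 g.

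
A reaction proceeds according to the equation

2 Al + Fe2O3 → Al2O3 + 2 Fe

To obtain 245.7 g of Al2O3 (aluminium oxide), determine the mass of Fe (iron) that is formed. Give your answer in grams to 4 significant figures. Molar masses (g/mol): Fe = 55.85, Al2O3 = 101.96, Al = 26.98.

269.2 g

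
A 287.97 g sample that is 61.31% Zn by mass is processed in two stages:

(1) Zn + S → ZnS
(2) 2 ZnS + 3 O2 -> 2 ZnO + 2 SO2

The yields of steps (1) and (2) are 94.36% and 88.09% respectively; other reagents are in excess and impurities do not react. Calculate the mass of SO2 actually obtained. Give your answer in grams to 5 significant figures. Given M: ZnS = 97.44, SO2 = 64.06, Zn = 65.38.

143.79 g

Pure Zn = 287.97 × 0.6131 = 176.554 g.
n(Zn) = 176.554 / 65.38 = 2.70043 mol.
Step 1 (Zn:ZnS = 1:1): theoretical n(ZnS) = 2.70043 mol; at 94.36% yield, n(ZnS) = 2.54813 mol.
Step 2 (ZnS:SO2 = 2:2): theoretical n(SO2) = 2.54813 mol, so theoretical mass = 2.54813 × 64.06 = 163.233 g.
At 88.09% yield, actual mass of SO2 = 163.233 × 0.8809 = 143.792 g.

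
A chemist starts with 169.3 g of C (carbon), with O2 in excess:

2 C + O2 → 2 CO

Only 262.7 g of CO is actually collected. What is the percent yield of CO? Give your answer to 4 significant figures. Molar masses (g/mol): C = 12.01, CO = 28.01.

66.53 %

n(C) = 169.30 g / 12.01 g/mol = 14.097 mol.
From the equation the C:CO mole ratio is 2:2, so n(CO) = 14.097 × 2/2 = 14.097 mol.
Mass of CO = 14.097 mol × 28.01 g/mol = 394.85 g.
This is the theoretical yield. Percent yield = 262.7 g / 394.85 g × 100% = 66.532%.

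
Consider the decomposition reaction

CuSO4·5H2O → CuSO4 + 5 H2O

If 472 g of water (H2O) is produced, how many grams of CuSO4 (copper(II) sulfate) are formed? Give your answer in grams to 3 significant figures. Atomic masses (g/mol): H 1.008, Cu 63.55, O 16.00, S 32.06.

836 g

M(H2O) = 2(1.008) + 16.00 = 18.016 g/mol.
M(CuSO4) = 63.55 + 32.06 + 4(16.00) = 159.61 g/mol.
n(H2O) = 472.0 g / 18.016 g/mol = 26.20 mol.
From the equation the H2O:CuSO4 mole ratio is 5:1, so n(CuSO4) = 26.20 × 1/5 = 5.240 mol.
Mass of CuSO4 = 5.240 mol × 159.61 g/mol = 836.3 g.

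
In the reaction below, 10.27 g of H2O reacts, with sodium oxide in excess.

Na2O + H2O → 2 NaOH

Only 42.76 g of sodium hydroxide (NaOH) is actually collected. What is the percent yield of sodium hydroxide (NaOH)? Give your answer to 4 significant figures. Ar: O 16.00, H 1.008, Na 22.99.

93.77 %

M(H2O) = 2(1.008) + 16.00 = 18.016 g/mol.
M(NaOH) = 22.99 + 16.00 + 1.008 = 39.998 g/mol.
n(H2O) = 10.270 g / 18.016 g/mol = 0.57005 mol.
From the equation the H2O:NaOH mole ratio is 1:2, so n(NaOH) = 0.57005 × 2/1 = 1.1401 mol.
Mass of NaOH = 1.1401 mol × 39.998 g/mol = 45.602 g.
This is the theoretical yield. Percent yield = 42.76 g / 45.602 g × 100% = 93.769%.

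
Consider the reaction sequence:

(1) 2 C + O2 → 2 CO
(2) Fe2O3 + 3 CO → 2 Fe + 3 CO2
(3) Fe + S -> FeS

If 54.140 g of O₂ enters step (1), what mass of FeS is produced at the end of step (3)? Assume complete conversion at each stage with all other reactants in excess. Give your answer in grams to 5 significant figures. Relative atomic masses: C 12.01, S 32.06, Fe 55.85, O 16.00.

198.31 g

M(O2) = 2(16.00) = 32.00 g/mol.
M(FeS) = 55.85 + 32.06 = 87.91 g/mol.
n(O2) = 54.140 / 32.00 = 1.69188 mol.
Reaction (1): O2→CO ratio 1:2 ⇒ n(CO) = 3.38375 mol.
Reaction (2): CO→Fe ratio 3:2 ⇒ n(Fe) = 2.25583 mol.
Reaction (3): Fe→FeS ratio 1:1 ⇒ n(FeS) = 2.25583 mol.
Mass of FeS = 2.25583 × 87.91 = 198.310 g.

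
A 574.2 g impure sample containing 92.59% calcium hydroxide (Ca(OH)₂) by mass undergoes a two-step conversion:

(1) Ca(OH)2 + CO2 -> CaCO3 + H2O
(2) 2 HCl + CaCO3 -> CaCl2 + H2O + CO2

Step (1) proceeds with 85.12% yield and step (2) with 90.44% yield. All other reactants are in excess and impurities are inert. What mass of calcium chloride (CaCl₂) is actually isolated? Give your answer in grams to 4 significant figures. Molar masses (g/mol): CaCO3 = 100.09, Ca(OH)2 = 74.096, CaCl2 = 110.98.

Pure Ca(OH)2 = 574.2 × 0.9259 = 531.65 g.
n(Ca(OH)2) = 531.65 / 74.096 = 7.1752 mol.
Step 1 (Ca(OH)2:CaCO3 = 1:1): theoretical n(CaCO3) = 7.1752 mol; at 85.12% yield, n(CaCO3) = 6.1075 mol.
Step 2 (CaCO3:CaCl2 = 1:1): theoretical n(CaCl2) = 6.1075 mol, so theoretical mass = 6.1075 × 110.98 = 677.81 g.
At 90.44% yield, actual mass of CaCl2 = 677.81 × 0.9044 = 613.01 g.

613.0 g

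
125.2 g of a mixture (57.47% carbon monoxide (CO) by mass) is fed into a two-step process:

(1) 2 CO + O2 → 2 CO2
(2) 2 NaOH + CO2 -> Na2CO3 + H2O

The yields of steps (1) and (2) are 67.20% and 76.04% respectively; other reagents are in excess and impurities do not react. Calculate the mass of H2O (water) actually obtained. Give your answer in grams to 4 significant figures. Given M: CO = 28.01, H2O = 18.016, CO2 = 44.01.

23.65 g

Pure CO = 125.2 × 0.5747 = 71.952 g.
n(CO) = 71.952 / 28.01 = 2.5688 mol.
Step 1 (CO:CO2 = 2:2): theoretical n(CO2) = 2.5688 mol; at 67.20% yield, n(CO2) = 1.7262 mol.
Step 2 (CO2:H2O = 1:1): theoretical n(H2O) = 1.7262 mol, so theoretical mass = 1.7262 × 18.016 = 31.100 g.
At 76.04% yield, actual mass of H2O = 31.100 × 0.7604 = 23.648 g.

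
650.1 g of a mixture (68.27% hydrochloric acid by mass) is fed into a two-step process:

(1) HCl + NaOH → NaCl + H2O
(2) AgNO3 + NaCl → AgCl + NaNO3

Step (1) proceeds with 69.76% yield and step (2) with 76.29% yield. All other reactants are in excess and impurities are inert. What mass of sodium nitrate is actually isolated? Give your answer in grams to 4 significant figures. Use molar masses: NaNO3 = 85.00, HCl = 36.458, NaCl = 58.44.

Pure HCl = 650.1 × 0.6827 = 443.82 g.
n(HCl) = 443.82 / 36.458 = 12.174 mol.
Step 1 (HCl:NaCl = 1:1): theoretical n(NaCl) = 12.174 mol; at 69.76% yield, n(NaCl) = 8.4923 mol.
Step 2 (NaCl:NaNO3 = 1:1): theoretical n(NaNO3) = 8.4923 mol, so theoretical mass = 8.4923 × 85.00 = 721.84 g.
At 76.29% yield, actual mass of NaNO3 = 721.84 × 0.7629 = 550.69 g.

550.7 g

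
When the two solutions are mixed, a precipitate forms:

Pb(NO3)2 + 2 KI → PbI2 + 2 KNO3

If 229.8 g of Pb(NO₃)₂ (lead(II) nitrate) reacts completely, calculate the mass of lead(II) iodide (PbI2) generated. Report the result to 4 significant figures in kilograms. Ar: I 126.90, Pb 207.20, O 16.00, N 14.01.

M(Pb(NO3)2) = 207.20 + 2(14.01) + 6(16.00) = 331.22 g/mol.
M(PbI2) = 207.20 + 2(126.90) = 461.00 g/mol.
n(Pb(NO3)2) = 229.80 g / 331.22 g/mol = 0.69380 mol.
From the equation the Pb(NO3)2:PbI2 mole ratio is 1:1, so n(PbI2) = 0.69380 × 1/1 = 0.69380 mol.
Mass of PbI2 = 0.69380 mol × 461.00 g/mol = 319.84 g.
Converting to kg: 319.84 g = 0.3198 kg.

0.3198 kg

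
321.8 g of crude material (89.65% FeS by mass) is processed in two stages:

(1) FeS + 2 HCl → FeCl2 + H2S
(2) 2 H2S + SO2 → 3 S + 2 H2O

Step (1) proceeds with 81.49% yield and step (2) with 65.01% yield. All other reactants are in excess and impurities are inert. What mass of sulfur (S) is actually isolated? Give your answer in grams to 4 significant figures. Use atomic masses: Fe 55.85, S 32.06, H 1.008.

83.61 g

Pure FeS = 321.8 × 0.8965 = 288.49 g.
M(FeS) = 55.85 + 32.06 = 87.91 g/mol.
M(S) = 32.06 g/mol.
n(FeS) = 288.49 / 87.91 = 3.2817 mol.
Step 1 (FeS:H2S = 1:1): theoretical n(H2S) = 3.2817 mol; at 81.49% yield, n(H2S) = 2.6743 mol.
Step 2 (H2S:S = 2:3): theoretical n(S) = 4.0114 mol, so theoretical mass = 4.0114 × 32.06 = 128.60 g.
At 65.01% yield, actual mass of S = 128.60 × 0.6501 = 83.606 g.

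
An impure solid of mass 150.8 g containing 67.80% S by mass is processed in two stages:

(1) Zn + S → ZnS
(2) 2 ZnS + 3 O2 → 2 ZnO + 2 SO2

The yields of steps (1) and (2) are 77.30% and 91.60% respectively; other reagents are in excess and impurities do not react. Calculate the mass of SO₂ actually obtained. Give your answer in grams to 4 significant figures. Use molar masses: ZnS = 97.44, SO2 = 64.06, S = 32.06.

Pure S = 150.8 × 0.6780 = 102.24 g.
n(S) = 102.24 / 32.06 = 3.1891 mol.
Step 1 (S:ZnS = 1:1): theoretical n(ZnS) = 3.1891 mol; at 77.30% yield, n(ZnS) = 2.4652 mol.
Step 2 (ZnS:SO2 = 2:2): theoretical n(SO2) = 2.4652 mol, so theoretical mass = 2.4652 × 64.06 = 157.92 g.
At 91.60% yield, actual mass of SO2 = 157.92 × 0.9160 = 144.65 g.

144.7 g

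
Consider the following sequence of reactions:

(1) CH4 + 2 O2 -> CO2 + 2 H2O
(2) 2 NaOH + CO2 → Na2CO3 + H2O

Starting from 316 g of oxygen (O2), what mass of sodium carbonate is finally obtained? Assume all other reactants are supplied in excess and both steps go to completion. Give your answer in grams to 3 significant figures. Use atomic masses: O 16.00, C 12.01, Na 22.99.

523 g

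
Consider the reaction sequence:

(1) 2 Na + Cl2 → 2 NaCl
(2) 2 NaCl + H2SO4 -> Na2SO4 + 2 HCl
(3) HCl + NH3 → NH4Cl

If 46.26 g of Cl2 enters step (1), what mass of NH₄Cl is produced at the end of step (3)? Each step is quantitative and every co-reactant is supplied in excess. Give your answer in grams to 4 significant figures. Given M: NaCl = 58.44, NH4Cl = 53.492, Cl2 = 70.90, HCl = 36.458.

n(Cl2) = 46.26 / 70.90 = 0.65247 mol.
Reaction (1): Cl2→NaCl ratio 1:2 ⇒ n(NaCl) = 1.3049 mol.
Reaction (2): NaCl→HCl ratio 2:2 ⇒ n(HCl) = 1.3049 mol.
Reaction (3): HCl→NH4Cl ratio 1:1 ⇒ n(NH4Cl) = 1.3049 mol.
Mass of NH4Cl = 1.3049 × 53.492 = 69.804 g.

69.80 g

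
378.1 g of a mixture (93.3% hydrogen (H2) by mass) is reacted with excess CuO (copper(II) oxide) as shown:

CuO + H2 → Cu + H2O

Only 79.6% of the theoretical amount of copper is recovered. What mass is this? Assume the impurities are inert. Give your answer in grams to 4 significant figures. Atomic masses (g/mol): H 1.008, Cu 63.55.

8852 g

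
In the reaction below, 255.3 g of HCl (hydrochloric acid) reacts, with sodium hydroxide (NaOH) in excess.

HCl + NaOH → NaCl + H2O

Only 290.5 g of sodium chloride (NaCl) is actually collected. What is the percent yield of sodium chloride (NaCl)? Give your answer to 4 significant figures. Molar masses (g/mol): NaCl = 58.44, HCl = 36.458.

n(HCl) = 255.30 g / 36.458 g/mol = 7.0026 mol.
From the equation the HCl:NaCl mole ratio is 1:1, so n(NaCl) = 7.0026 × 1/1 = 7.0026 mol.
Mass of NaCl = 7.0026 mol × 58.44 g/mol = 409.23 g.
This is the theoretical yield. Percent yield = 290.5 g / 409.23 g × 100% = 70.987%.

70.99 %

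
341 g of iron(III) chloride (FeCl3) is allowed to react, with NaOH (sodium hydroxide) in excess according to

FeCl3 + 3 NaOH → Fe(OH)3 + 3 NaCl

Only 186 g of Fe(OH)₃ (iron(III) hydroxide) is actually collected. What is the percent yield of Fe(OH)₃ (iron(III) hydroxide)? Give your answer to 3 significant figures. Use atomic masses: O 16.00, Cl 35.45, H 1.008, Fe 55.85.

82.8 %

M(FeCl3) = 55.85 + 3(35.45) = 162.20 g/mol.
M(Fe(OH)3) = 55.85 + 3(16.00) + 3(1.008) = 106.874 g/mol.
n(FeCl3) = 341.0 g / 162.20 g/mol = 2.102 mol.
From the equation the FeCl3:Fe(OH)3 mole ratio is 1:1, so n(Fe(OH)3) = 2.102 × 1/1 = 2.102 mol.
Mass of Fe(OH)3 = 2.102 mol × 106.874 g/mol = 224.7 g.
This is the theoretical yield. Percent yield = 186 g / 224.7 g × 100% = 82.78%.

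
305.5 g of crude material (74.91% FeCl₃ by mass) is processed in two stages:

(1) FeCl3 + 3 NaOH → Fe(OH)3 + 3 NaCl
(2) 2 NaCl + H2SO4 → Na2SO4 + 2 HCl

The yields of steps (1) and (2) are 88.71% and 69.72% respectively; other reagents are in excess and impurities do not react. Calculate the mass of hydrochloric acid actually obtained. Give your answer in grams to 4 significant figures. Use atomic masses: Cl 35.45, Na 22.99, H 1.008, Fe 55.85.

95.44 g

Pure FeCl3 = 305.5 × 0.7491 = 228.85 g.
M(FeCl3) = 55.85 + 3(35.45) = 162.20 g/mol.
M(HCl) = 1.008 + 35.45 = 36.458 g/mol.
n(FeCl3) = 228.85 / 162.20 = 1.4109 mol.
Step 1 (FeCl3:NaCl = 1:3): theoretical n(NaCl) = 4.2327 mol; at 88.71% yield, n(NaCl) = 3.7549 mol.
Step 2 (NaCl:HCl = 2:2): theoretical n(HCl) = 3.7549 mol, so theoretical mass = 3.7549 × 36.458 = 136.89 g.
At 69.72% yield, actual mass of HCl = 136.89 × 0.6972 = 95.443 g.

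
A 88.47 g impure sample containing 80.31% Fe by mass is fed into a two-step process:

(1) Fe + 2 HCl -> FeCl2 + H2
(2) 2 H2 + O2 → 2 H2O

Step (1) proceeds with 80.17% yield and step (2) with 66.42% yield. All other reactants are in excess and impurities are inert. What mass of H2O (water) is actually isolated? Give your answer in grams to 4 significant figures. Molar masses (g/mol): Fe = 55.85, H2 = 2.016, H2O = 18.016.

12.20 g

Pure Fe = 88.47 × 0.8031 = 71.050 g.
n(Fe) = 71.050 / 55.85 = 1.2722 mol.
Step 1 (Fe:H2 = 1:1): theoretical n(H2) = 1.2722 mol; at 80.17% yield, n(H2) = 1.0199 mol.
Step 2 (H2:H2O = 2:2): theoretical n(H2O) = 1.0199 mol, so theoretical mass = 1.0199 × 18.016 = 18.374 g.
At 66.42% yield, actual mass of H2O = 18.374 × 0.6642 = 12.204 g.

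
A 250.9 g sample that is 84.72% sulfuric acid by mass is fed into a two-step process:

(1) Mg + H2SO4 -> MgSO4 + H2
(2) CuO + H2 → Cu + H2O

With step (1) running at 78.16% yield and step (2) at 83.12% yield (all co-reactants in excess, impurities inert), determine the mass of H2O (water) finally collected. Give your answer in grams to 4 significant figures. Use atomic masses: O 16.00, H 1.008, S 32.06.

25.37 g

Pure H2SO4 = 250.9 × 0.8472 = 212.56 g.
M(H2SO4) = 2(1.008) + 32.06 + 4(16.00) = 98.076 g/mol.
M(H2O) = 2(1.008) + 16.00 = 18.016 g/mol.
n(H2SO4) = 212.56 / 98.076 = 2.1673 mol.
Step 1 (H2SO4:H2 = 1:1): theoretical n(H2) = 2.1673 mol; at 78.16% yield, n(H2) = 1.6940 mol.
Step 2 (H2:H2O = 1:1): theoretical n(H2O) = 1.6940 mol, so theoretical mass = 1.6940 × 18.016 = 30.519 g.
At 83.12% yield, actual mass of H2O = 30.519 × 0.8312 = 25.367 g.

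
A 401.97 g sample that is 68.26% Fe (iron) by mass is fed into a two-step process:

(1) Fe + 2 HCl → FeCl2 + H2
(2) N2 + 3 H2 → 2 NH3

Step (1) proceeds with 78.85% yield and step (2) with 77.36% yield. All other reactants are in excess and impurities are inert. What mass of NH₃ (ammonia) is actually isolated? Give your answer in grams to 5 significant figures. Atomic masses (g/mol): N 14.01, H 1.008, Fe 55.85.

34.031 g

Pure Fe = 401.97 × 0.6826 = 274.385 g.
M(Fe) = 55.85 g/mol.
M(NH3) = 14.01 + 3(1.008) = 17.034 g/mol.
n(Fe) = 274.385 / 55.85 = 4.91289 mol.
Step 1 (Fe:H2 = 1:1): theoretical n(H2) = 4.91289 mol; at 78.85% yield, n(H2) = 3.87381 mol.
Step 2 (H2:NH3 = 3:2): theoretical n(NH3) = 2.58254 mol, so theoretical mass = 2.58254 × 17.034 = 43.9910 g.
At 77.36% yield, actual mass of NH3 = 43.9910 × 0.7736 = 34.0314 g.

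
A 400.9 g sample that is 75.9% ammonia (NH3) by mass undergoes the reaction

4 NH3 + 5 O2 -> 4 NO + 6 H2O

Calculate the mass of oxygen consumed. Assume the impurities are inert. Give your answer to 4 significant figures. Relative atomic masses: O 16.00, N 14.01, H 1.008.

714.5 g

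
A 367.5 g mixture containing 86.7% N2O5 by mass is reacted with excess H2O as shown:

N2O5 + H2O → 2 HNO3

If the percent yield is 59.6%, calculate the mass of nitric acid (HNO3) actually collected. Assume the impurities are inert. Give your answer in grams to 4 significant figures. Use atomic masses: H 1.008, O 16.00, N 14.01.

221.6 g

Pure N2O5 available = 367.5 g × 0.867 = 318.62 g.
M(N2O5) = 2(14.01) + 5(16.00) = 108.02 g/mol.
M(HNO3) = 1.008 + 14.01 + 3(16.00) = 63.018 g/mol.
n(N2O5) = 318.62 g / 108.02 g/mol = 2.9497 mol.
From the equation the N2O5:HNO3 mole ratio is 1:2, so n(HNO3) = 2.9497 × 2/1 = 5.8993 mol.
Mass of HNO3 = 5.8993 mol × 63.018 g/mol = 371.76 g.
Actual mass collected = 371.76 g × 0.596 = 221.57 g.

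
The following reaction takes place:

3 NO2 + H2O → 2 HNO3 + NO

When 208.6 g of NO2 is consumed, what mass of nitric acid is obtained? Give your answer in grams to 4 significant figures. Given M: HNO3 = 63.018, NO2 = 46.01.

190.5 g

n(NO2) = 208.60 g / 46.01 g/mol = 4.5338 mol.
From the equation the NO2:HNO3 mole ratio is 3:2, so n(HNO3) = 4.5338 × 2/3 = 3.0225 mol.
Mass of HNO3 = 3.0225 mol × 63.018 g/mol = 190.47 g.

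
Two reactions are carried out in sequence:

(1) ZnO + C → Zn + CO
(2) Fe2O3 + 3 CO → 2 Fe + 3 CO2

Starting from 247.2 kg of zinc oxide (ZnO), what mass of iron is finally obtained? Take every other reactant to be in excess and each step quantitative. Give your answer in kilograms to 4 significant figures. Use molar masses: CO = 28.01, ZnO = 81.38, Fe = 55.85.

247.2 kg = 247200 g.
n(ZnO) = 247200 / 81.38 = 3037.6 mol.
Step 1 gives a 1:1 ratio of ZnO to CO, so n(CO) = 3037.6 mol.
In step 2 the CO:Fe ratio is 3:2, so n(Fe) = 2025.1 mol.
Mass of Fe = 2025.1 × 55.85 = 113100 g = 113.1 kg.

113.1 kg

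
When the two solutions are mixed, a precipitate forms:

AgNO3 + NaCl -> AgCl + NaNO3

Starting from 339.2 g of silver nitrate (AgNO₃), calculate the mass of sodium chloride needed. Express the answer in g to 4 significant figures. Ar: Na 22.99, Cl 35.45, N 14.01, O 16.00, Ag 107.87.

116.7 g

M(AgNO3) = 107.87 + 14.01 + 3(16.00) = 169.88 g/mol.
M(NaCl) = 22.99 + 35.45 = 58.44 g/mol.
n(AgNO3) = 339.20 g / 169.88 g/mol = 1.9967 mol.
From the equation the AgNO3:NaCl mole ratio is 1:1, so n(NaCl) = 1.9967 × 1/1 = 1.9967 mol.
Mass of NaCl = 1.9967 mol × 58.44 g/mol = 116.69 g.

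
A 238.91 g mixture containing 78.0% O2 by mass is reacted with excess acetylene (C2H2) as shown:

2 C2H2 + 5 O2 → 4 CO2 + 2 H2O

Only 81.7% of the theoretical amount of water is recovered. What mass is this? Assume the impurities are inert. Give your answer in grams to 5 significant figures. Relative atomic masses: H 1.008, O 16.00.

34.286 g

Pure O2 available = 238.91 g × 0.780 = 186.350 g.
M(O2) = 2(16.00) = 32.00 g/mol.
M(H2O) = 2(1.008) + 16.00 = 18.016 g/mol.
n(O2) = 186.350 g / 32.00 g/mol = 5.82343 mol.
From the equation the O2:H2O mole ratio is 5:2, so n(H2O) = 5.82343 × 2/5 = 2.32937 mol.
Mass of H2O = 2.32937 mol × 18.016 g/mol = 41.9660 g.
Actual mass collected = 41.9660 g × 0.817 = 34.2862 g.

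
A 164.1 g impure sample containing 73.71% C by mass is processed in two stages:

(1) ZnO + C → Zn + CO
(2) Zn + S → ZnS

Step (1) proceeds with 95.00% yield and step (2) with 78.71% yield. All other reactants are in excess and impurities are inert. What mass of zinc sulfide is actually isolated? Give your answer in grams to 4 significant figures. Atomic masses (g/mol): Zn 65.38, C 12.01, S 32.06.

Pure C = 164.1 × 0.7371 = 120.96 g.
M(C) = 12.01 g/mol.
M(ZnS) = 65.38 + 32.06 = 97.44 g/mol.
n(C) = 120.96 / 12.01 = 10.071 mol.
Step 1 (C:Zn = 1:1): theoretical n(Zn) = 10.071 mol; at 95.00% yield, n(Zn) = 9.5679 mol.
Step 2 (Zn:ZnS = 1:1): theoretical n(ZnS) = 9.5679 mol, so theoretical mass = 9.5679 × 97.44 = 932.29 g.
At 78.71% yield, actual mass of ZnS = 932.29 × 0.7871 = 733.81 g.

733.8 g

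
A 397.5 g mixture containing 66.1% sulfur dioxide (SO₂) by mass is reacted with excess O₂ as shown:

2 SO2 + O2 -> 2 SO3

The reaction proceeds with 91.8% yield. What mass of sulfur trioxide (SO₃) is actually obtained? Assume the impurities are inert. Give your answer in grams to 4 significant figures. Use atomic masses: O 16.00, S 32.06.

301.4 g

Pure SO2 available = 397.5 g × 0.661 = 262.75 g.
M(SO2) = 32.06 + 2(16.00) = 64.06 g/mol.
M(SO3) = 32.06 + 3(16.00) = 80.06 g/mol.
n(SO2) = 262.75 g / 64.06 g/mol = 4.1016 mol.
From the equation the SO2:SO3 mole ratio is 2:2, so n(SO3) = 4.1016 × 2/2 = 4.1016 mol.
Mass of SO3 = 4.1016 mol × 80.06 g/mol = 328.37 g.
Actual mass collected = 328.37 g × 0.918 = 301.45 g.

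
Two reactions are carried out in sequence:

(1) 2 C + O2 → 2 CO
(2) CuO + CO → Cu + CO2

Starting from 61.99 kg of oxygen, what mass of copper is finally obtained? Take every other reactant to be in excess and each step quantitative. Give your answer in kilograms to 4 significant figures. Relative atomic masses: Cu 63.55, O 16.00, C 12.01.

246.2 kg

M(O2) = 2(16.00) = 32.00 g/mol.
M(Cu) = 63.55 g/mol.
61.99 kg = 61990 g.
n(O2) = 61990 / 32.00 = 1937.2 mol.
Step 1 gives a 1:2 ratio of O2 to CO, so n(CO) = 3874.4 mol.
In step 2 the CO:Cu ratio is 1:1, so n(Cu) = 3874.4 mol.
Mass of Cu = 3874.4 × 63.55 = 246220 g = 246.2 kg.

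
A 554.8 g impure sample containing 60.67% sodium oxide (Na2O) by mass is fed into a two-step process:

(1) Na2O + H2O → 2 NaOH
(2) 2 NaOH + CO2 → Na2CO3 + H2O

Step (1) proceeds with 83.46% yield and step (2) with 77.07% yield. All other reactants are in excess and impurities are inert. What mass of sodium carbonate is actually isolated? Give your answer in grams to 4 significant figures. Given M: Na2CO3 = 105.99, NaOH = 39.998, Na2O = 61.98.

370.2 g

Pure Na2O = 554.8 × 0.6067 = 336.60 g.
n(Na2O) = 336.60 / 61.98 = 5.4307 mol.
Step 1 (Na2O:NaOH = 1:2): theoretical n(NaOH) = 10.861 mol; at 83.46% yield, n(NaOH) = 9.0650 mol.
Step 2 (NaOH:Na2CO3 = 2:1): theoretical n(Na2CO3) = 4.5325 mol, so theoretical mass = 4.5325 × 105.99 = 480.40 g.
At 77.07% yield, actual mass of Na2CO3 = 480.40 × 0.7707 = 370.24 g.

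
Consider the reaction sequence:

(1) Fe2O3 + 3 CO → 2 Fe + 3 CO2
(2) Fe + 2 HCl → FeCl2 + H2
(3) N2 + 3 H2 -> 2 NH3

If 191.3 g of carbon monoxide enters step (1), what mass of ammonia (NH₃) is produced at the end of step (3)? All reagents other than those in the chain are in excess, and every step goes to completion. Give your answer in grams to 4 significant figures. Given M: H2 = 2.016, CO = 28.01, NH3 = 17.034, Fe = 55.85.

51.71 g

n(CO) = 191.3 / 28.01 = 6.8297 mol.
Reaction (1): CO→Fe ratio 3:2 ⇒ n(Fe) = 4.5531 mol.
Reaction (2): Fe→H2 ratio 1:1 ⇒ n(H2) = 4.5531 mol.
Reaction (3): H2→NH3 ratio 3:2 ⇒ n(NH3) = 3.0354 mol.
Mass of NH3 = 3.0354 × 17.034 = 51.705 g.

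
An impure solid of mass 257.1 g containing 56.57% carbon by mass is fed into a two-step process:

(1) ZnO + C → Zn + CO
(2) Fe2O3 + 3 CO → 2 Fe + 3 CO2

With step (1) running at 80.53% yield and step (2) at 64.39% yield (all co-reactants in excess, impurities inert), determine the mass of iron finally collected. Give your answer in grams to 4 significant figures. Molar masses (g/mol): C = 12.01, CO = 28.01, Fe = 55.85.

Pure C = 257.1 × 0.5657 = 145.44 g.
n(C) = 145.44 / 12.01 = 12.110 mol.
Step 1 (C:CO = 1:1): theoretical n(CO) = 12.110 mol; at 80.53% yield, n(CO) = 9.7522 mol.
Step 2 (CO:Fe = 3:2): theoretical n(Fe) = 6.5015 mol, so theoretical mass = 6.5015 × 55.85 = 363.11 g.
At 64.39% yield, actual mass of Fe = 363.11 × 0.6439 = 233.80 g.

233.8 g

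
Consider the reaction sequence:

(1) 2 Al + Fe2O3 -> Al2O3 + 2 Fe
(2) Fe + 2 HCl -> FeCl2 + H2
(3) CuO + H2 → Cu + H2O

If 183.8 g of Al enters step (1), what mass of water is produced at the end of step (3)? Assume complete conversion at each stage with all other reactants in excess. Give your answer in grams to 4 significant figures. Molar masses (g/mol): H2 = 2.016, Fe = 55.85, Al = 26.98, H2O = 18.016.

n(Al) = 183.8 / 26.98 = 6.8125 mol.
Reaction (1): Al→Fe ratio 2:2 ⇒ n(Fe) = 6.8125 mol.
Reaction (2): Fe→H2 ratio 1:1 ⇒ n(H2) = 6.8125 mol.
Reaction (3): H2→H2O ratio 1:1 ⇒ n(H2O) = 6.8125 mol.
Mass of H2O = 6.8125 × 18.016 = 122.73 g.

122.7 g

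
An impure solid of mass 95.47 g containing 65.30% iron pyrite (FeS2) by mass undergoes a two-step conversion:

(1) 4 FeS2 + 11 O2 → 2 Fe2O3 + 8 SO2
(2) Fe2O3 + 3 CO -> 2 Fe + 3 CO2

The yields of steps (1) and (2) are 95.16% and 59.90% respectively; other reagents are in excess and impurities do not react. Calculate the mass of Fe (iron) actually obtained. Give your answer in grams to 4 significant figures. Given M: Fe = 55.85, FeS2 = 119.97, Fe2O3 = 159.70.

16.54 g

Pure FeS2 = 95.47 × 0.6530 = 62.342 g.
n(FeS2) = 62.342 / 119.97 = 0.51965 mol.
Step 1 (FeS2:Fe2O3 = 4:2): theoretical n(Fe2O3) = 0.25982 mol; at 95.16% yield, n(Fe2O3) = 0.24725 mol.
Step 2 (Fe2O3:Fe = 1:2): theoretical n(Fe) = 0.49449 mol, so theoretical mass = 0.49449 × 55.85 = 27.618 g.
At 59.90% yield, actual mass of Fe = 27.618 × 0.5990 = 16.543 g.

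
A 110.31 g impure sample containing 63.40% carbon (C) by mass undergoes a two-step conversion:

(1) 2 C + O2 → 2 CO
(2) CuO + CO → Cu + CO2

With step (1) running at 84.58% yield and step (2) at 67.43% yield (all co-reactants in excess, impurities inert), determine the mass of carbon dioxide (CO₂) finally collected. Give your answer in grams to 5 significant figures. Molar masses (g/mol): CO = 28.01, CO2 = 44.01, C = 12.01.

146.16 g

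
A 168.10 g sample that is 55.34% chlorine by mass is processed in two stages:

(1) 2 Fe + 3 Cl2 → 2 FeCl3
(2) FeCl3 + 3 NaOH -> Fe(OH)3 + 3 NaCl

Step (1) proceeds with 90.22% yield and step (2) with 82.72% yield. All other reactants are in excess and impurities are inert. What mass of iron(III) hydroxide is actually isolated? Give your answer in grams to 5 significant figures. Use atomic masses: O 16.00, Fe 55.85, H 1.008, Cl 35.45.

Pure Cl2 = 168.10 × 0.5534 = 93.0265 g.
M(Cl2) = 2(35.45) = 70.90 g/mol.
M(Fe(OH)3) = 55.85 + 3(16.00) + 3(1.008) = 106.874 g/mol.
n(Cl2) = 93.0265 / 70.90 = 1.31208 mol.
Step 1 (Cl2:FeCl3 = 3:2): theoretical n(FeCl3) = 0.874721 mol; at 90.22% yield, n(FeCl3) = 0.789173 mol.
Step 2 (FeCl3:Fe(OH)3 = 1:1): theoretical n(Fe(OH)3) = 0.789173 mol, so theoretical mass = 0.789173 × 106.874 = 84.3421 g.
At 82.72% yield, actual mass of Fe(OH)3 = 84.3421 × 0.8272 = 69.7678 g.

69.768 g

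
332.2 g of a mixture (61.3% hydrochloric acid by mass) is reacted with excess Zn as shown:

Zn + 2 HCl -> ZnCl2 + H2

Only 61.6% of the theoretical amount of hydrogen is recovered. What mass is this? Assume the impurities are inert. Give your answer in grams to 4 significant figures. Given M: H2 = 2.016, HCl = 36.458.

3.468 g

Pure HCl available = 332.2 g × 0.613 = 203.64 g.
n(HCl) = 203.64 g / 36.458 g/mol = 5.5856 mol.
From the equation the HCl:H2 mole ratio is 2:1, so n(H2) = 5.5856 × 1/2 = 2.7928 mol.
Mass of H2 = 2.7928 mol × 2.016 g/mol = 5.6303 g.
Actual mass collected = 5.6303 g × 0.616 = 3.4682 g.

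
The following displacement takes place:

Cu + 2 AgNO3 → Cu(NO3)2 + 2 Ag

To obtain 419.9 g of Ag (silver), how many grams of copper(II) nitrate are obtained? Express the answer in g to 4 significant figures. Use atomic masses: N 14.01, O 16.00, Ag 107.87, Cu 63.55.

M(Ag) = 107.87 g/mol.
M(Cu(NO3)2) = 63.55 + 2(14.01) + 6(16.00) = 187.57 g/mol.
n(Ag) = 419.90 g / 107.87 g/mol = 3.8926 mol.
From the equation the Ag:Cu(NO3)2 mole ratio is 2:1, so n(Cu(NO3)2) = 3.8926 × 1/2 = 1.9463 mol.
Mass of Cu(NO3)2 = 1.9463 mol × 187.57 g/mol = 365.07 g.

365.1 g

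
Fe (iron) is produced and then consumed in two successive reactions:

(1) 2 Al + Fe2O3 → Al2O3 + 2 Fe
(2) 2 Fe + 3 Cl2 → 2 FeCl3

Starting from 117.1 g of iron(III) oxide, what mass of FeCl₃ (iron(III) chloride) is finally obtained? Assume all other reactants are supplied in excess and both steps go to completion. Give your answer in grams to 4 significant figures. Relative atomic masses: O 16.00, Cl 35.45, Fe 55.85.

M(Fe2O3) = 2(55.85) + 3(16.00) = 159.70 g/mol.
M(FeCl3) = 55.85 + 3(35.45) = 162.20 g/mol.
n(Fe2O3) = 117.10 / 159.70 = 0.73325 mol.
Step 1 gives a 1:2 ratio of Fe2O3 to Fe, so n(Fe) = 1.4665 mol.
In step 2 the Fe:FeCl3 ratio is 2:2, so n(FeCl3) = 1.4665 mol.
Mass of FeCl3 = 1.4665 × 162.20 = 237.87 g.

237.9 g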